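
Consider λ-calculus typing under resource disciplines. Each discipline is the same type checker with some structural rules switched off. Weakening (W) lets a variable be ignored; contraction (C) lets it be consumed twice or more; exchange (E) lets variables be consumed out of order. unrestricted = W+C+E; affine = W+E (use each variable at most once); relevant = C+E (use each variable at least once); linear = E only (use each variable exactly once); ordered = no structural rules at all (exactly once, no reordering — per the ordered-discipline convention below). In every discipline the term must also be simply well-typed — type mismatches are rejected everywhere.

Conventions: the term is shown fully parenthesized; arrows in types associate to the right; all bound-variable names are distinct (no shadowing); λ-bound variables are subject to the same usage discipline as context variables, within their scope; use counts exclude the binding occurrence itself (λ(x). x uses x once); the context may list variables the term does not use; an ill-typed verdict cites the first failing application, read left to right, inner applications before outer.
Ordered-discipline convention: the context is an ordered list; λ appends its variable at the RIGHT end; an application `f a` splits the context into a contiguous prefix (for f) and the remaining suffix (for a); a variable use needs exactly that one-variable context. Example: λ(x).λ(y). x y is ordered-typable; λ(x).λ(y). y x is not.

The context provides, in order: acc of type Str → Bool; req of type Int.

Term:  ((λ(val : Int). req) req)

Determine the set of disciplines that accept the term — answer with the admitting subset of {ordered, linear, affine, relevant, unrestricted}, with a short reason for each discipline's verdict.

admitted in: unrestricted
counts: acc=0; req=2; val (λ-bound)=0
left-to-right use order: req, req
typing: ✓ — Int
ordered: ✗, uses contraction: req ×2; acc, val never used (weakening)
linear: ✗, uses contraction: req ×2; acc, val never used (weakening)
affine: ✗, uses contraction: req ×2
relevant: ✗, acc, val never used (weakening)
unrestricted: ✓, type-checks (Int) and nothing is barred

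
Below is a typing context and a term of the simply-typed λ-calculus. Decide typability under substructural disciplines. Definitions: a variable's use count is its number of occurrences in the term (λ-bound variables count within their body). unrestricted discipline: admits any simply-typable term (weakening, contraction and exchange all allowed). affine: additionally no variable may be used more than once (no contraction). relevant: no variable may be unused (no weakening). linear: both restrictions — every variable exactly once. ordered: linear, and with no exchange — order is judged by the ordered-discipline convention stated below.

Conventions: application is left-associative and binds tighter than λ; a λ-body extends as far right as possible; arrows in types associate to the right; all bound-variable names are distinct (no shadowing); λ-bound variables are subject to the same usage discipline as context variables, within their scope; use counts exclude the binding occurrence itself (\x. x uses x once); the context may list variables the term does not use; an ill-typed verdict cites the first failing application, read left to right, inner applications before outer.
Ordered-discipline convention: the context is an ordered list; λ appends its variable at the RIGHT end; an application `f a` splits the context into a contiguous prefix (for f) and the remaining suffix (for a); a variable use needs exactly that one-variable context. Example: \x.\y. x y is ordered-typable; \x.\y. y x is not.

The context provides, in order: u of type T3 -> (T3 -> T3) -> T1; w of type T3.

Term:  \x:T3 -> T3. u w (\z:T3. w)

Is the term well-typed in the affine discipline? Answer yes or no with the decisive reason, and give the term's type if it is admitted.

no — needs contraction — w ×2
counts: u ×1; w ×2; x [bound] ×0; z [bound] ×0
order of uses: u, w, w
typing: ✓ — (T3 -> T3) -> T1
summary: ordered ✗; linear ✗; affine ✗; relevant ✗; unrestricted ✓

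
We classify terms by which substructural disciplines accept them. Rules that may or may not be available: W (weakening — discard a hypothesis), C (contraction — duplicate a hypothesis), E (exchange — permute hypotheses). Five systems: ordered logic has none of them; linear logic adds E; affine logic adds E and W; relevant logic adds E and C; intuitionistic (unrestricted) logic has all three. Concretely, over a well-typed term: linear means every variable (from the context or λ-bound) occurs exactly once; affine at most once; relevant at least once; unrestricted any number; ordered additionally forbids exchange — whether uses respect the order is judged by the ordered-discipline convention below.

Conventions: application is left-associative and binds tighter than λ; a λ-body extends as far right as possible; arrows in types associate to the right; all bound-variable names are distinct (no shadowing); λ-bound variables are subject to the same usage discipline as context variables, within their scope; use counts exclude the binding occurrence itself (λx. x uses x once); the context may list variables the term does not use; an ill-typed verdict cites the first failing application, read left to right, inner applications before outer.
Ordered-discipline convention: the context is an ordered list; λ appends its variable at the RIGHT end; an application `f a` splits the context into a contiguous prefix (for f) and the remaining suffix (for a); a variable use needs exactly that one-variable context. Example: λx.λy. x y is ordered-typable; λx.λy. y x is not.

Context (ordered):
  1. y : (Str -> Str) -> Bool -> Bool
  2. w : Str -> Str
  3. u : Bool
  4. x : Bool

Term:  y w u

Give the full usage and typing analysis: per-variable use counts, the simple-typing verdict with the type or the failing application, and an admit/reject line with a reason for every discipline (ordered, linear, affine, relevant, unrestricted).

variable uses: y ×1; w ×1; u ×1; x ×0
left-to-right use order: y, w, u
typing: ✓ — Bool
ordered: ✗ — needs weakening: x unused
linear: ✗ — needs weakening: x unused
affine: ✓ — y, w, u, x: no repeats, contraction unneeded
relevant: ✗ — needs weakening: x unused
unrestricted: ✓ — well-typed at Bool; no restrictions here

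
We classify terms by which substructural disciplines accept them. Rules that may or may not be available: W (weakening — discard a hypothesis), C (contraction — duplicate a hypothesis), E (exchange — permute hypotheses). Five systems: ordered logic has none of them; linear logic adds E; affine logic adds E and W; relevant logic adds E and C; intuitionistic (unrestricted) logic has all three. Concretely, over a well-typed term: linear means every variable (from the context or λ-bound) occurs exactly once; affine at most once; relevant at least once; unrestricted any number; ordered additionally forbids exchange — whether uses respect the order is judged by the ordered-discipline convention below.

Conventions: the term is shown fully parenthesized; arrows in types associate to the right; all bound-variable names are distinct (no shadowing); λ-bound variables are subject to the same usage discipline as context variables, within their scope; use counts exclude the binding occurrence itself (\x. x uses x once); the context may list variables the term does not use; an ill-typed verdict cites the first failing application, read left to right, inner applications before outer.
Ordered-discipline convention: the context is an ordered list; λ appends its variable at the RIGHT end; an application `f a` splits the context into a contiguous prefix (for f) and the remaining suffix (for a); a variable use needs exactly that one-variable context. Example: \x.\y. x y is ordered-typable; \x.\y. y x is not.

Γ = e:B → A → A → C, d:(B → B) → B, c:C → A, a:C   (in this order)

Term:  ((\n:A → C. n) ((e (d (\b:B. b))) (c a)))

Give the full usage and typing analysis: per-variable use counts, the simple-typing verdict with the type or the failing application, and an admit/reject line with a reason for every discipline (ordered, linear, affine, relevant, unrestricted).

use counts: e: 1; d: 1; c: 1; a: 1; n (λ-bound): 1; b (λ-bound): 1
use order (left to right): n, e, d, b, c, a
typing: ✓ — A → C
ordered: ✓, single-use (e, d, c, a, n, b), ordered derivation ok
linear: ✓, single use per variable (e, d, c, a, n, b)
affine: ✓, e, d, c, a, n, b: no repeats, contraction unneeded
relevant: ✓, every one of e, d, c, a, n, b appears
unrestricted: ✓, simply typable at A → C; W, C, E all held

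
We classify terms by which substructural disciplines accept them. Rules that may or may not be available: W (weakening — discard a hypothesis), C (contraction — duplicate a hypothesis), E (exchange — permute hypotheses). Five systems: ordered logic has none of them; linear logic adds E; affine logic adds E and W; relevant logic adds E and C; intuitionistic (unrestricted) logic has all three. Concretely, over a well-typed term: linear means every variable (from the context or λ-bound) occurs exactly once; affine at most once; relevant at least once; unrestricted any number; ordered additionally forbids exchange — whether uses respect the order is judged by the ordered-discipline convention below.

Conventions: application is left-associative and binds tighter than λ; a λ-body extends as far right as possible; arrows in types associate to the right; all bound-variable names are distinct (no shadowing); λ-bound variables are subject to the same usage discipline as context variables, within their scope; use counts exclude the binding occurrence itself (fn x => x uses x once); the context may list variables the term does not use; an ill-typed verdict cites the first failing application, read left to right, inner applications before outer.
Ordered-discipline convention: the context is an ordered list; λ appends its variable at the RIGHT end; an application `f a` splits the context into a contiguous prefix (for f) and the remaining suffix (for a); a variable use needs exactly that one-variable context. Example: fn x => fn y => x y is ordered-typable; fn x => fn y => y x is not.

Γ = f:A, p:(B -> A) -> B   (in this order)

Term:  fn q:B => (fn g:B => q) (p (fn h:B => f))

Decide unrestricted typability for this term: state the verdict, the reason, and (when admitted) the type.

yes — typability at B -> B is all that's needed; term : B -> B
variable uses: f ×1, p ×1, q (λ-bound) ×1, g (λ-bound) ×0, h (λ-bound) ×0
order of uses: q, p, f
typing: well-typed at B -> B
summary: ordered ✗ | linear ✗ | affine ✓ | relevant ✗ | unrestricted ✓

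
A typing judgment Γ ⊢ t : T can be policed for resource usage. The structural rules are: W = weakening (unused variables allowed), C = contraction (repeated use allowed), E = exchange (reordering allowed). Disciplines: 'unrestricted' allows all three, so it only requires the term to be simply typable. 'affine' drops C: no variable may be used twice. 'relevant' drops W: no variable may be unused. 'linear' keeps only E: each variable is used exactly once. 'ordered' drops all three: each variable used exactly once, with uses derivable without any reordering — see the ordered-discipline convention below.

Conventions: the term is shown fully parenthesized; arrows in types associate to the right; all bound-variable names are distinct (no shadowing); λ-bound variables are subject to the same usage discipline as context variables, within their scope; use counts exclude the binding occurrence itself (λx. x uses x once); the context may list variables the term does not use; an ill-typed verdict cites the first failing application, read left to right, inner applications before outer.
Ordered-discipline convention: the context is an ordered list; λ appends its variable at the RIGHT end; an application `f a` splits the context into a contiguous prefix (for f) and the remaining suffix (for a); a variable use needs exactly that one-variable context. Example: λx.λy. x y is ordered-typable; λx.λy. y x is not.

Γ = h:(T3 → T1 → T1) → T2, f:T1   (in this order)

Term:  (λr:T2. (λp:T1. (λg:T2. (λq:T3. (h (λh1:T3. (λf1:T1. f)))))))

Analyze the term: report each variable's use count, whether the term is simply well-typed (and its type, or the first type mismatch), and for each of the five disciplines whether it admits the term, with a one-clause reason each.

use counts: h: 1×, f: 1×, r (bound): 0×, p (bound): 0×, g (bound): 0×, q (bound): 0×, h1 (bound): 0×, f1 (bound): 0×
left-to-right use order: h, f
typing: well-typed at T2 → T1 → T2 → T3 → T2
ordered ✗ (r, p, g, q, h1, f1 never used (weakening))
linear ✗ (r, p, g, q, h1, f1 never used (weakening))
affine ✓ (none of h, f, r, p, g, q, h1, f1 used more than once)
relevant ✗ (r, p, g, q, h1, f1 never used (weakening))
unrestricted ✓ (simply typable at T2 → T1 → T2 → T3 → T2; W, C, E all held)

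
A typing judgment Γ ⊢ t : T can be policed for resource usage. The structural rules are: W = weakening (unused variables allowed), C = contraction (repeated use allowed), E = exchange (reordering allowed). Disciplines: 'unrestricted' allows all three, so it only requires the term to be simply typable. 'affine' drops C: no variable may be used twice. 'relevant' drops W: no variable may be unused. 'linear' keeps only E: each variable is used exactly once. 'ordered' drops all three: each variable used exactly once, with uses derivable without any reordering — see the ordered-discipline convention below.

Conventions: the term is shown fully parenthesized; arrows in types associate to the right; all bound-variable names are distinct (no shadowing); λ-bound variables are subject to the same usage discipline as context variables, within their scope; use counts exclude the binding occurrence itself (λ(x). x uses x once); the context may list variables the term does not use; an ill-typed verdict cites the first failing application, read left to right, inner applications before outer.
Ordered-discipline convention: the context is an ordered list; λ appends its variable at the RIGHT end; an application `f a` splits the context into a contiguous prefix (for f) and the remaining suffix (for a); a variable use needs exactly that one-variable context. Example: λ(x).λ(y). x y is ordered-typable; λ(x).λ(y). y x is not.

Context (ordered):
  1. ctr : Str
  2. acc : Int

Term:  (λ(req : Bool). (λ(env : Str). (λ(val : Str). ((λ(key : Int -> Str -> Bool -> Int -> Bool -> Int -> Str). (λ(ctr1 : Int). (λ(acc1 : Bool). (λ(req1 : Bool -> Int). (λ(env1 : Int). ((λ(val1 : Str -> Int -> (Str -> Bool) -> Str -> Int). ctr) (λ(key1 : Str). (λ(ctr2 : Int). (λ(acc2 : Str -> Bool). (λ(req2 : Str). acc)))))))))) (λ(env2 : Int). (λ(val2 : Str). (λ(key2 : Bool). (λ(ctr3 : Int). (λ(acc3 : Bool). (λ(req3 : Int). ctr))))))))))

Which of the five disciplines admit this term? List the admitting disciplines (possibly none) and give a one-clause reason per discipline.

admitted in: unrestricted
variable uses: ctr=2, acc=1, req (λ-bound)=0, env (λ-bound)=0, val (λ-bound)=0, key (λ-bound)=0, ctr1 (λ-bound)=0, acc1 (λ-bound)=0, req1 (λ-bound)=0, env1 (λ-bound)=0, val1 (λ-bound)=0, key1 (λ-bound)=0, ctr2 (λ-bound)=0, acc2 (λ-bound)=0, req2 (λ-bound)=0, env2 (λ-bound)=0, val2 (λ-bound)=0, key2 (λ-bound)=0, ctr3 (λ-bound)=0, acc3 (λ-bound)=0, req3 (λ-bound)=0
use order (left to right): ctr, acc, ctr
typing: ✓ — Bool -> Str -> Str -> Int -> Bool -> (Bool -> Int) -> Int -> Str
ordered ✗ (ctr ×2 used more than once (contraction); needs weakening: req, env, val, key, ctr1, acc1, req1, env1, val1, key1, ctr2, acc2, req2, env2, val2, key2, ctr3, acc3, req3 unused)
linear ✗ (ctr ×2 used more than once (contraction); needs weakening: req, env, val, key, ctr1, acc1, req1, env1, val1, key1, ctr2, acc2, req2, env2, val2, key2, ctr3, acc3, req3 unused)
affine ✗ (ctr ×2 used more than once (contraction))
relevant ✗ (needs weakening: req, env, val, key, ctr1, acc1, req1, env1, val1, key1, ctr2, acc2, req2, env2, val2, key2, ctr3, acc3, req3 unused)
unrestricted ✓ (simply typable at Bool -> Str -> Str -> Int -> Bool -> (Bool -> Int) -> Int -> Str; W, C, E all held)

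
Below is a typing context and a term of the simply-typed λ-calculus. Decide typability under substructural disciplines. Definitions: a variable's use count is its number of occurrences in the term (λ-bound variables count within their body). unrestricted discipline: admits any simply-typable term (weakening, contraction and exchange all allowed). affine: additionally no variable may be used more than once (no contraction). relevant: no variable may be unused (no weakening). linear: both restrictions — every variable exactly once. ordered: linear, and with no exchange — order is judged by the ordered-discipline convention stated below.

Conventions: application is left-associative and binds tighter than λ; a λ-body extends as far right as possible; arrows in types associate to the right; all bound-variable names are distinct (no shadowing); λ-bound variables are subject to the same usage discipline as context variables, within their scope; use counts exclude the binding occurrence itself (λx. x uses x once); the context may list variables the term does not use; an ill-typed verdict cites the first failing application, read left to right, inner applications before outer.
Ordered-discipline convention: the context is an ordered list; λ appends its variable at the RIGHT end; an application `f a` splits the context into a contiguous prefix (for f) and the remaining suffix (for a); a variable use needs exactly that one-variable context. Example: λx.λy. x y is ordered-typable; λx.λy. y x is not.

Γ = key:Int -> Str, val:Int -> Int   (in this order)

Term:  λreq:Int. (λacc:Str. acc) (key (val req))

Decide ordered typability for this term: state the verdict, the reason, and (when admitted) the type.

yes — single-use (key, val, req, acc), ordered derivation ok; term : Int -> Str
counts: key: 1×; val: 1×; req [bound]: 1×; acc [bound]: 1×
order of uses: acc, key, val, req
typing: the term checks, with type Int -> Str
all disciplines: ordered ✓ · linear ✓ · affine ✓ · relevant ✓ · unrestricted ✓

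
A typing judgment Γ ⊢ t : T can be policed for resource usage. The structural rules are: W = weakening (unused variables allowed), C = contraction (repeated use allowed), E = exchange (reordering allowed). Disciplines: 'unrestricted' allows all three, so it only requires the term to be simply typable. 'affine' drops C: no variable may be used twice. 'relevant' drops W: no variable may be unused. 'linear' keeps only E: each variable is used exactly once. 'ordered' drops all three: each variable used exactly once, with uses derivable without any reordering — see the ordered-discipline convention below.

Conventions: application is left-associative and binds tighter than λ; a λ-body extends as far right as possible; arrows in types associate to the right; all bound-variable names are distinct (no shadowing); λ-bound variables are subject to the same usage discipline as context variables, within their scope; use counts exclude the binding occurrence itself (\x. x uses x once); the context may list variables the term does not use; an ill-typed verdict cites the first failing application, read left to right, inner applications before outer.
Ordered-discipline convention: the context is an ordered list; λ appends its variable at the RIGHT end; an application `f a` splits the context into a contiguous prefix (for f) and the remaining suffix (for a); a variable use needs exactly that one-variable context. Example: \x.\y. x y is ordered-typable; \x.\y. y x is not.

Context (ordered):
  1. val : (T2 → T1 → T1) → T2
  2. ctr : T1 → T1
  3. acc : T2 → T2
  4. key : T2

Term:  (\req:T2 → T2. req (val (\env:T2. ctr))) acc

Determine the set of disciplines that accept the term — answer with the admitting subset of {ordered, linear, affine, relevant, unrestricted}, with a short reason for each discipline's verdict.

admitted in: affine, unrestricted
usage: val=1, ctr=1, acc=1, key=0, req (bound)=1, env (bound)=0
uses in reading order: req, val, ctr, acc
typing: the term checks, with type T2
ordered: ✗, unused: key, env — weakening required
linear: ✗, unused: key, env — weakening required
affine: ✓, no duplicate uses among val, ctr, acc, key, req, env
relevant: ✗, unused: key, env — weakening required
unrestricted: ✓, type-checks (T2) and nothing is barred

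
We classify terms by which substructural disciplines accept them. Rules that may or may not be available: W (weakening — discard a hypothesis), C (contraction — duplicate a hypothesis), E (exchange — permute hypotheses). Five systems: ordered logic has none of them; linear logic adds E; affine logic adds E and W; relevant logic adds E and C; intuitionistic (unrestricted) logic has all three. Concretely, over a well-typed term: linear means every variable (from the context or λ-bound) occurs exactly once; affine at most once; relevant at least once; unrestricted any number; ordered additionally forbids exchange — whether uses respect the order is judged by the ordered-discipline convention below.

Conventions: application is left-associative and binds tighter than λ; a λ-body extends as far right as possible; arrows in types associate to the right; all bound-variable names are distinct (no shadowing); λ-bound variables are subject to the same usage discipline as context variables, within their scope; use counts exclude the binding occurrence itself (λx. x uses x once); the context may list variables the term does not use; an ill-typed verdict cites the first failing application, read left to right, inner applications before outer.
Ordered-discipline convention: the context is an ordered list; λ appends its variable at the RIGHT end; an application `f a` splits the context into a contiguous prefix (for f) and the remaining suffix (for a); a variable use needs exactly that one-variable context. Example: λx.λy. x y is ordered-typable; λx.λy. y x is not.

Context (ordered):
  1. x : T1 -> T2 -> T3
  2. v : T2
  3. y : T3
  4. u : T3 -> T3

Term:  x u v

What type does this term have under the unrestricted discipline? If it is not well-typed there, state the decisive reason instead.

not well-typed under unrestricted — fails simple typing
usage: x: 1×; v: 1×; y: 0×; u: 1×
uses in reading order: x, u, v
typing: ill-typed: a function awaiting T1 gets T3 -> T3
summary: ordered ✗ · linear ✗ · affine ✗ · relevant ✗ · unrestricted ✗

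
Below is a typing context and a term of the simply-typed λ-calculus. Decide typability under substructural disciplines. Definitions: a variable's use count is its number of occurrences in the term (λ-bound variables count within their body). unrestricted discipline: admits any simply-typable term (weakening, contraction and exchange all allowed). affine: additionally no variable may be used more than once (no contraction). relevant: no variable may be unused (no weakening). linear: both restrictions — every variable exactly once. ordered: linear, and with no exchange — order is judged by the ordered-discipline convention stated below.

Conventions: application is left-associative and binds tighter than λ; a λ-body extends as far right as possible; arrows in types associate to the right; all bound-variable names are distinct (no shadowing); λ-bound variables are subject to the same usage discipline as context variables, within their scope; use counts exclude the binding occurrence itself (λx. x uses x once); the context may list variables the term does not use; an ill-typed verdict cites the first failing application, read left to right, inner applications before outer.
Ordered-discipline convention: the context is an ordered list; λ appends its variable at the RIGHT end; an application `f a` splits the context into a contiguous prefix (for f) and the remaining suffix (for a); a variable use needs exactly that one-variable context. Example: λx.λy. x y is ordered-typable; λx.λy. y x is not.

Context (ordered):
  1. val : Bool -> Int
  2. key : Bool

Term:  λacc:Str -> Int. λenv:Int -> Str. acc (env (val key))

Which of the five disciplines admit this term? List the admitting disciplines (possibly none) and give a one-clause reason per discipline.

admitted by: linear, affine, relevant, unrestricted
variable uses: val=1; key=1; acc [bound]=1; env [bound]=1
left-to-right use order: acc, env, val, key
typing: well-typed — term : (Str -> Int) -> (Int -> Str) -> Int
ordered ✗ (no ordered split (uses run acc, env, val, key))
linear ✓ (exactly-once usage across val, key, acc, env)
affine ✓ (none of val, key, acc, env used more than once)
relevant ✓ (every one of val, key, acc, env appears)
unrestricted ✓ (well-typed at (Str -> Int) -> (Int -> Str) -> Int; no restrictions here)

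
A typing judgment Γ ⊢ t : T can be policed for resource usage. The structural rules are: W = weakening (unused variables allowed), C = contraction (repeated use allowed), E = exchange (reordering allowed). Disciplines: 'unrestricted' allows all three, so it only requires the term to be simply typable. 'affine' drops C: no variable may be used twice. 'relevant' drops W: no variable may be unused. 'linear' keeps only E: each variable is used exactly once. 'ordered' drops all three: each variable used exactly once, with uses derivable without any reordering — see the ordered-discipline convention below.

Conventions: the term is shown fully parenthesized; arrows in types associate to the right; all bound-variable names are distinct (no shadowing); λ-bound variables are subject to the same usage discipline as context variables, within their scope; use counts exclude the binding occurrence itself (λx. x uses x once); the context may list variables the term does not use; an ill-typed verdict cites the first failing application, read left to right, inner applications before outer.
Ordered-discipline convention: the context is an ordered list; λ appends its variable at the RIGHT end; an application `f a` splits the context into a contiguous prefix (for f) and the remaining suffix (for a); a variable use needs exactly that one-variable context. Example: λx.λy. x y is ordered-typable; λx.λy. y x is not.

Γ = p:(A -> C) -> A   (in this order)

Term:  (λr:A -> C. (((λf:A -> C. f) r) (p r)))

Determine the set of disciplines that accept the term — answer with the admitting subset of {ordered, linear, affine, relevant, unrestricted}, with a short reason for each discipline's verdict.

admitted in: relevant, unrestricted
counts: p: 1; r [bound]: 2; f [bound]: 1
uses in reading order: f, r, p, r
typing: well-typed at (A -> C) -> C
ordered: ✗, uses contraction: r ×2
linear: ✗, uses contraction: r ×2
affine: ✗, uses contraction: r ×2
relevant: ✓, every one of p, r, f appears
unrestricted: ✓, simply typable at (A -> C) -> C; W, C, E all held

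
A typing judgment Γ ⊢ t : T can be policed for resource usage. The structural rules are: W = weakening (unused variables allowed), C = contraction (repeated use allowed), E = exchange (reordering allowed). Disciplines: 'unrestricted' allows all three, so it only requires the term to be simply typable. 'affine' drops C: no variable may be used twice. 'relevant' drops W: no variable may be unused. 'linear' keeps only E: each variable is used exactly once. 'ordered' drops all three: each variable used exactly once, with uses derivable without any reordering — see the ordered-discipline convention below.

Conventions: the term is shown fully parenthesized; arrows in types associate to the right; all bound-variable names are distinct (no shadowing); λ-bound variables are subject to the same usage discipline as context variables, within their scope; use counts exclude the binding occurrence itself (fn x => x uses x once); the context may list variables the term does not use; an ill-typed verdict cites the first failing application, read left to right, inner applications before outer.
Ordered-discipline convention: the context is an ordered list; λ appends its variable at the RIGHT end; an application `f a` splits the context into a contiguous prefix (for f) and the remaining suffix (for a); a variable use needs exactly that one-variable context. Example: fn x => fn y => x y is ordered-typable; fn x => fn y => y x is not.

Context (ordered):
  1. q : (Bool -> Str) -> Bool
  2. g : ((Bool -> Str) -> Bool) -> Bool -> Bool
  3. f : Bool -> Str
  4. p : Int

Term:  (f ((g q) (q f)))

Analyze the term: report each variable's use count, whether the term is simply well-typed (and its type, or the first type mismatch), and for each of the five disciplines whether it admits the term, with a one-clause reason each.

use counts: q ×2, g ×1, f ×2, p ×0
use order (left to right): f, g, q, q, f
typing: well-typed at Str
ordered: ✗, repeated use of q ×2, f ×2; unused: p — weakening required
linear: ✗, repeated use of q ×2, f ×2; unused: p — weakening required
affine: ✗, repeated use of q ×2, f ×2
relevant: ✗, unused: p — weakening required
unrestricted: ✓, typability at Str is all that's needed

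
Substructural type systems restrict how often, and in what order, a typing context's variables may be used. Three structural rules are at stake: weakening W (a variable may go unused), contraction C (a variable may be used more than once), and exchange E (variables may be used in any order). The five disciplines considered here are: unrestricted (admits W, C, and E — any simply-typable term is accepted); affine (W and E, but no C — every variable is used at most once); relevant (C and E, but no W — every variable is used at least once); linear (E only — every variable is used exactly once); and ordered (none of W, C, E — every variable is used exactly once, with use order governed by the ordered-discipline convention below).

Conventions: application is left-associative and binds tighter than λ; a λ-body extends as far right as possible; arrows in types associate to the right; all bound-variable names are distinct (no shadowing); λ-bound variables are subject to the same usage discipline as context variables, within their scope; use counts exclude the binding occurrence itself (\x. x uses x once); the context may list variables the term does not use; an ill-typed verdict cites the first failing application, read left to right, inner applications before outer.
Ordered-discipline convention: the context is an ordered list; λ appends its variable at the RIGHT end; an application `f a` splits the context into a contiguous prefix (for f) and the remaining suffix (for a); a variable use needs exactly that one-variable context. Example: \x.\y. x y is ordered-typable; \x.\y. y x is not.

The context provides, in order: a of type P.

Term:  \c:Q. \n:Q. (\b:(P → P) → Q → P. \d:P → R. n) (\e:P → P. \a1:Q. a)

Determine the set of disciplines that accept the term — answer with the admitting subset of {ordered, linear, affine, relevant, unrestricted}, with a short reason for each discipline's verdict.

admitting disciplines: affine, unrestricted
variable uses: a: 1, c [bound]: 0, n [bound]: 1, b [bound]: 0, d [bound]: 0, e [bound]: 0, a1 [bound]: 0
order of uses: n, a
typing: the term checks, with type Q → Q → (P → R) → Q
ordered: ✗, needs weakening: c, b, d, e, a1 unused
linear: ✗, needs weakening: c, b, d, e, a1 unused
affine: ✓, a, c, n, b, d, e, a1: no repeats, contraction unneeded
relevant: ✗, needs weakening: c, b, d, e, a1 unused
unrestricted: ✓, type-checks (Q → Q → (P → R) → Q) and nothing is barred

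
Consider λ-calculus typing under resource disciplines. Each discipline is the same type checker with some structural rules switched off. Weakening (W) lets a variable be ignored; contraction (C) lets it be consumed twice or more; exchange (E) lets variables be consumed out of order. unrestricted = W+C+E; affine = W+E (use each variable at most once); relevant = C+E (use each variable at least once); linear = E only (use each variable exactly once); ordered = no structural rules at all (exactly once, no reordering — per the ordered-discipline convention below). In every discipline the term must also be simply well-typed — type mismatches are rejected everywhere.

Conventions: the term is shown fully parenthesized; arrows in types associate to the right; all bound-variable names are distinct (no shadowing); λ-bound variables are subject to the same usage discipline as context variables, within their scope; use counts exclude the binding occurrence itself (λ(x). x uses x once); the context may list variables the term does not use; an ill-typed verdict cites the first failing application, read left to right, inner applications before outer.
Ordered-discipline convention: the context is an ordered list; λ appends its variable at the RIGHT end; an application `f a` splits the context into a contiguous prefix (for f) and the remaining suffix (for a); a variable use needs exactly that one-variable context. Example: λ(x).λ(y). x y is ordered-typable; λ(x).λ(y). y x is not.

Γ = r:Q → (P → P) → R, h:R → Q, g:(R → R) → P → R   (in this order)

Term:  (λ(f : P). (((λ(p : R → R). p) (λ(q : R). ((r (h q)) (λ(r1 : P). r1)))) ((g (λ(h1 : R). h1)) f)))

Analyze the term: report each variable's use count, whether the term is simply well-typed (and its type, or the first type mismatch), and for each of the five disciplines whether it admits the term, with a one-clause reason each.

counts: r: 1×; h: 1×; g: 1×; f (λ-bound): 1×; p (λ-bound): 1×; q (λ-bound): 1×; r1 (λ-bound): 1×; h1 (λ-bound): 1×
left-to-right use order: p, r, h, q, r1, g, h1, f
typing: well-typed — term : P → R
ordered ✓ (r, h, g, f, p, q, r1, h1 once each; derivable with no W/C/E)
linear ✓ (single use per variable (r, h, g, f, p, q, r1, h1))
affine ✓ (r, h, g, f, p, q, r1, h1: no repeats, contraction unneeded)
relevant ✓ (at least one use each (r, h, g, f, p, q, r1, h1))
unrestricted ✓ (well-typed at P → R; no restrictions here)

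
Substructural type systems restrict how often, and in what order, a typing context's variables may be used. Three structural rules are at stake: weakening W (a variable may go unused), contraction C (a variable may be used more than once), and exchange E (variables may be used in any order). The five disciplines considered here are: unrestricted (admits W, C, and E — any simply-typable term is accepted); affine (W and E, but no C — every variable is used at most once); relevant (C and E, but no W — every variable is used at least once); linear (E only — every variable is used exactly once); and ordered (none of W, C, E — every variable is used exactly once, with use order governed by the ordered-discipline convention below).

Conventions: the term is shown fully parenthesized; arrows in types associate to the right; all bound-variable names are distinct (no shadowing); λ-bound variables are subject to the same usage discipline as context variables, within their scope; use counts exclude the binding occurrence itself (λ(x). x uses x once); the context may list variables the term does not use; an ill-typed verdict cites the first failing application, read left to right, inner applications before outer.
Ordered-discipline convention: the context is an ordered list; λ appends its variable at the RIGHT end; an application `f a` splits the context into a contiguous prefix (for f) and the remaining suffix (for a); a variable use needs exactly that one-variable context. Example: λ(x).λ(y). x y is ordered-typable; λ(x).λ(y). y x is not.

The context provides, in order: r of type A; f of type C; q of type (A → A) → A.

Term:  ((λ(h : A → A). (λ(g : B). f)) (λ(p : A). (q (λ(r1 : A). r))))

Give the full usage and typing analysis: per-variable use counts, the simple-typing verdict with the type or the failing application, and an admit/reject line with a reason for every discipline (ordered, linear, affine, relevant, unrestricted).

counts: r: 1×; f: 1×; q: 1×; h (bound): 0×; g (bound): 0×; p (bound): 0×; r1 (bound): 0×
use order (left to right): f, q, r
typing: the term checks, with type B → C
ordered: ✗ — unused: h, g, p, r1 — weakening required
linear: ✗ — unused: h, g, p, r1 — weakening required
affine: ✓ — no duplicate uses among r, f, q, h, g, p, r1
relevant: ✗ — unused: h, g, p, r1 — weakening required
unrestricted: ✓ — simply typable at B → C; W, C, E all held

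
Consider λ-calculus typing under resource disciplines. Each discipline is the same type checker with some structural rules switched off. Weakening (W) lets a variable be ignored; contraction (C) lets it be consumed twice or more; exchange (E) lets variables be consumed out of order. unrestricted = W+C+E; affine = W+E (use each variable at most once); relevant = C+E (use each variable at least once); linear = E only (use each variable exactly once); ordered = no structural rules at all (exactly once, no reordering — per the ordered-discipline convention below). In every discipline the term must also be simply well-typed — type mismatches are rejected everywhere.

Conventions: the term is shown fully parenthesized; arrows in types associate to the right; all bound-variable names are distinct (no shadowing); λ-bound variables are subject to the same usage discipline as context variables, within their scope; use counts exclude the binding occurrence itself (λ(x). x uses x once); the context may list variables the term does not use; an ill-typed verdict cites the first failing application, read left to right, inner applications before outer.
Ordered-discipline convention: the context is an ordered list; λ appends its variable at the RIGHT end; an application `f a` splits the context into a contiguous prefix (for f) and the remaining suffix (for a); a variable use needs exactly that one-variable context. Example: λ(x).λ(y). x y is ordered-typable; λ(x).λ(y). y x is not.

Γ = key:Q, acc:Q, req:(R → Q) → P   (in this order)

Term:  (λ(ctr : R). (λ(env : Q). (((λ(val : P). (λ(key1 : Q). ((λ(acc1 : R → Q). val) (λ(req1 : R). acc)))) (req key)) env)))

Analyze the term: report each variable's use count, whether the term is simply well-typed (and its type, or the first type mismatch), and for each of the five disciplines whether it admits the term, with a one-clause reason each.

variable uses: key: 1, acc: 1, req: 1, ctr (bound): 0, env (bound): 1, val (bound): 1, key1 (bound): 0, acc1 (bound): 0, req1 (bound): 0
use order (left to right): val, acc, req, key, env
typing: ill-typed: an application expects R → Q but receives Q
ordered ✗ (not simply typable)
linear ✗ (fails simple typing)
affine ✗ (a type mismatch blocks all five)
relevant ✗ (the type mismatch rejects it)
unrestricted ✗ (not simply typable)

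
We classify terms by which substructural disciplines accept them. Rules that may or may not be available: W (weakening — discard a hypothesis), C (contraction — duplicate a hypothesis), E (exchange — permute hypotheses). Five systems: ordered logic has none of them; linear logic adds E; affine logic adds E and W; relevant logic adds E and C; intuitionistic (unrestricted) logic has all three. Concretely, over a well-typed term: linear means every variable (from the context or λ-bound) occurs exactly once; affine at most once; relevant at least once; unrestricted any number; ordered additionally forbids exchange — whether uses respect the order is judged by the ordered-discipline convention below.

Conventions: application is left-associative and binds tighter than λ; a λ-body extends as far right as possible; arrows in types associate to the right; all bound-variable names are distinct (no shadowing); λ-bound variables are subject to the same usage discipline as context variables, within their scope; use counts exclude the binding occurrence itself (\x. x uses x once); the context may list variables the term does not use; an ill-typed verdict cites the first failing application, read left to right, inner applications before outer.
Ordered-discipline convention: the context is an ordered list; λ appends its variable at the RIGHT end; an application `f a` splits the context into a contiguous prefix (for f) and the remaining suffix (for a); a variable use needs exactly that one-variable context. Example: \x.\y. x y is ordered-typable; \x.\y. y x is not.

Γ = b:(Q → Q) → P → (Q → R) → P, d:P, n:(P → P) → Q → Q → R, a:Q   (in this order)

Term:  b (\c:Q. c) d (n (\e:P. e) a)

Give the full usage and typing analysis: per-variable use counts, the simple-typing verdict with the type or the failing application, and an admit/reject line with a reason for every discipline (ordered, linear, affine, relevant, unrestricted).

use counts: b: 1×, d: 1×, n: 1×, a: 1×, c (λ-bound): 1×, e (λ-bound): 1×
order of uses: b, c, d, n, e, a
typing: ✓ — P
ordered: ✓, b, d, n, a, c, e once each; derivable with no W/C/E
linear: ✓, single use per variable (b, d, n, a, c, e)
affine: ✓, none of b, d, n, a, c, e used more than once
relevant: ✓, at least one use each (b, d, n, a, c, e)
unrestricted: ✓, simply typable at P; W, C, E all held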